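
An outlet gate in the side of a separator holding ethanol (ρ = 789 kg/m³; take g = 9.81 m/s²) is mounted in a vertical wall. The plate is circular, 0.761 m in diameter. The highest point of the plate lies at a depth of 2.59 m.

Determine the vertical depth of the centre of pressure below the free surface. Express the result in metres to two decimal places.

h_p = 2.98 m

γ = ρg = 789 × 9.81 / 1000 = 7.74009 kN/m³.
The centroid is at the centre, 0.3805 m below the top of the plate, so the centroid depth is h_c = 2.59 + 0.3805 = 2.9705 m.
A = π(0.3805)² = 0.454841 m².
Resultant F = γ·h_c·A = 7.74009 × 2.9705 × 0.454841 = 10.4577 kN.
I_c = πr⁴/4 = π × 0.3805⁴/4 = 0.016463 m⁴.
Centre of pressure: y_p = y_c + I_c/(y_c·A) = 2.9705 + 0.016463/(2.9705 × 0.454841) = 2.9705 + 0.0121848 = 2.98268 m along the plane.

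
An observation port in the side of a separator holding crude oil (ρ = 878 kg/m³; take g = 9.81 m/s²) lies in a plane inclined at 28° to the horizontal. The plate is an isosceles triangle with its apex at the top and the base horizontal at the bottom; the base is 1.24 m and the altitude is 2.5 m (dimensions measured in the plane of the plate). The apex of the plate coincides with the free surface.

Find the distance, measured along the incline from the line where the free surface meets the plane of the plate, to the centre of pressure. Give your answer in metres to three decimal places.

y_p = 1.875 m

γ = ρg = 878 × 9.81 / 1000 = 8.61318 kN/m³.
Let θ = 28° be the plate's angle to the horizontal; measure y along the incline from where the plane meets the free surface. Vertical depth h = y·sinθ with sinθ = 0.469472.
With the apex up, the centroid sits 2h/3 = 2 × 2.5/3 = 1.66667 m below the apex, so y_c = 1.66667 m and h_c = 1.66667 × 0.469472 = 0.782455 m.
A = ½ × 1.24 × 2.5 = 1.55 m².
Resultant F = γ·h_c·A = 8.61318 × 0.782455 × 1.55 = 10.4461 kN.
I_c = b·h³/36 = 1.24 × 2.5³/36 = 0.538194 m⁴.
Centre of pressure: y_p = y_c + I_c/(y_c·A) = 1.66667 + 0.538194/(1.66667 × 1.55) = 1.66667 + 0.208333 = 1.875 m along the plane.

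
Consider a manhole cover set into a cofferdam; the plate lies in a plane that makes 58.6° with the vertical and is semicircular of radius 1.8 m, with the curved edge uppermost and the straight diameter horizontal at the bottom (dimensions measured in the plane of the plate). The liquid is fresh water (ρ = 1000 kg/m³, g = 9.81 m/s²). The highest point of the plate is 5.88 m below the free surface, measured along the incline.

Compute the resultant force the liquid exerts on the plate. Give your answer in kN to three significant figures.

F ≈ 180 kN

γ = ρg = 1000 × 9.81 = 9810 N/m³ = 9.81 kN/m³.
The plate makes 58.6° with the vertical, i.e. θ = 90° − 58.6° = 31.4° to the horizontal. Measuring y along the incline from the free-surface line, vertical depth h = y·sinθ with sinθ = 0.521010.
The centroid lies 4r/(3π) = 0.763944 m above the diameter, so r − 4r/(3π) = 1.8 − 0.763944 = 1.03606 m below the topmost point, so y_c = 5.88 + 1.03606 = 6.91606 m and h_c = 6.91606 × 0.521010 = 3.60334 m.
A = πr²/2 = π × 1.8²/2 = 5.08938 m².
Resultant F = γ·h_c·A = 9.81 × 3.60334 × 5.08938 = 179.903 kN.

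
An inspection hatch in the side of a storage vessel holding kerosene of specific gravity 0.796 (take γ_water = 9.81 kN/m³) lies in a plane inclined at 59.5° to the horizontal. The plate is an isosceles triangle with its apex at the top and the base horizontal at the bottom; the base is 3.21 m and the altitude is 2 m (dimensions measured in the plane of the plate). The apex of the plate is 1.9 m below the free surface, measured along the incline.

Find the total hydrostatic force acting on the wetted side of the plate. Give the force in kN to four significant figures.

γ = 0.796 × 9.81 = 7.80876 kN/m³.
Let θ = 59.5° be the plate's angle to the horizontal; measure y along the incline from where the plane meets the free surface. Vertical depth h = y·sinθ with sinθ = 0.861629.
With the apex up, the centroid sits 2h/3 = 2 × 2/3 = 1.33333 m below the apex, so y_c = 1.9 + 1.33333 = 3.23333 m and h_c = 3.23333 × 0.861629 = 2.78593 m.
A = ½ × 3.21 × 2 = 3.21 m².
Resultant F = γ·h_c·A = 7.80876 × 2.78593 × 3.21 = 69.8325 kN.

F ≈ 69.83 kN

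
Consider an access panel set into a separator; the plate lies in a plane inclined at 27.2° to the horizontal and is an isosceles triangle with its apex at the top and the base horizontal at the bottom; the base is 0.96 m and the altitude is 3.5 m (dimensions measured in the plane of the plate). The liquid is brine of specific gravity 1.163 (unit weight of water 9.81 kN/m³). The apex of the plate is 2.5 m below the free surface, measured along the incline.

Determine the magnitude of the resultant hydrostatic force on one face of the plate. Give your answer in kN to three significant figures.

F ≈ 42.3 kN

γ = 1.163 × 9.81 = 11.40903 kN/m³.
Let θ = 27.2° be the plate's angle to the horizontal; measure y along the incline from where the plane meets the free surface. Vertical depth h = y·sinθ with sinθ = 0.457098.
With the apex up, the centroid sits 2h/3 = 2 × 3.5/3 = 2.33333 m below the apex, so y_c = 2.5 + 2.33333 = 4.83333 m and h_c = 4.83333 × 0.457098 = 2.20931 m.
A = ½ × 0.96 × 3.5 = 1.68 m².
Resultant F = γ·h_c·A = 11.40903 × 2.20931 × 1.68 = 42.3462 kN.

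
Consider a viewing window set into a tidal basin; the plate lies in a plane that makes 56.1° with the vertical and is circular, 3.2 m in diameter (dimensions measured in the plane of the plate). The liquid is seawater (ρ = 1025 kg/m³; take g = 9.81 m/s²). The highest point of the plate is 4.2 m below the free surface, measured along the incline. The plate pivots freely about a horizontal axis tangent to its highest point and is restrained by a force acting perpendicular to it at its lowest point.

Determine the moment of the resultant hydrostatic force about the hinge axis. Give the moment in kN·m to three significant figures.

γ = ρg = 1025 × 9.81 / 1000 = 10.05525 kN/m³.
The plate makes 56.1° with the vertical, i.e. θ = 90° − 56.1° = 33.9° to the horizontal. Measuring y along the incline from the free-surface line, vertical depth h = y·sinθ with sinθ = 0.557745.
The centroid is at the centre, 1.6 m below the top of the plate, so y_c = 4.2 + 1.6 = 5.8 m and h_c = 5.8 × 0.557745 = 3.23492 m.
A = π(1.6)² = 8.04248 m².
Resultant F = γ·h_c·A = 10.05525 × 3.23492 × 8.04248 = 261.605 kN.
I_c = πr⁴/4 = π × 1.6⁴/4 = 5.14719 m⁴.
Centre of pressure: y_p = y_c + I_c/(y_c·A) = 5.8 + 5.14719/(5.8 × 8.04248) = 5.8 + 0.110345 = 5.91034 m along the plane.
The resultant acts 1.6 + 0.110345 = 1.71035 m (along the plate) below the hinge at the top edge, so the moment about the hinge is M = F × 1.71035 = 261.605 × 1.71035 = 447.436 kN·m.

M ≈ 447 kN·m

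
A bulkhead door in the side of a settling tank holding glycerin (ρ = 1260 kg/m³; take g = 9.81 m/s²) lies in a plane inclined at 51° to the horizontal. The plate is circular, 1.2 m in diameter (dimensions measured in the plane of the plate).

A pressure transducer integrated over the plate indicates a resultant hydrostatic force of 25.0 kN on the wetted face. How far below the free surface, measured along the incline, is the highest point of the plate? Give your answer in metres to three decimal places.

y_top ≈ 1.701 m

γ = ρg = 1260 × 9.81 / 1000 = 12.3606 kN/m³.
A = π(0.6)² = 1.13097 m².
From F = γ·h_c·A, the centroid depth is h_c = 25.0/(12.3606 × 1.13097) = 1.78834 m.
Let θ = 51° be the plate's angle to the horizontal; measure y along the incline from where the plane meets the free surface. Vertical depth h = y·sinθ with sinθ = 0.777146.
Along the incline, y_c = h_c/sinθ = 1.78834/0.777146 = 2.30116 m.
The centroid is at the centre, 0.6 m below the top of the plate, so the highest point sits at y_top = 2.30116 − 0.6 = 1.70116 m along the incline.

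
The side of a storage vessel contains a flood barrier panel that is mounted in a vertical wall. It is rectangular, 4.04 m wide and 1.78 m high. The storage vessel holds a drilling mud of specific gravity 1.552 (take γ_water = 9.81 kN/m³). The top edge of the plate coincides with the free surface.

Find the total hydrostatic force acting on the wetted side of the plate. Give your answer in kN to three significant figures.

γ = 1.552 × 9.81 = 15.22512 kN/m³.
The centroid lies 1.78/2 = 0.89 m below the top edge, so the centroid depth is h_c = 0.89 m.
A = 4.04 × 1.78 = 7.1912 m².
Resultant F = γ·h_c·A = 15.22512 × 0.89 × 7.1912 = 97.4433 kN.

F ≈ 97.4 kN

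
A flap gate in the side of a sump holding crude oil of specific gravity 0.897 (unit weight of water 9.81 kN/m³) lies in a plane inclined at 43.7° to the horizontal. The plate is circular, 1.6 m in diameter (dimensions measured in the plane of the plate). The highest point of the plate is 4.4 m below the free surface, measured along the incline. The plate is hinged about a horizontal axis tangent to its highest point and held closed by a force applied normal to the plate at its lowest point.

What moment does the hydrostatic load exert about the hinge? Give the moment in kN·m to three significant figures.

γ = 0.897 × 9.81 = 8.79957 kN/m³.
Let θ = 43.7° be the plate's angle to the horizontal; measure y along the incline from where the plane meets the free surface. Vertical depth h = y·sinθ with sinθ = 0.690882.
The centroid is at the centre, 0.8 m below the top of the plate, so y_c = 4.4 + 0.8 = 5.2 m and h_c = 5.2 × 0.690882 = 3.59259 m.
A = π(0.8)² = 2.01062 m².
Resultant F = γ·h_c·A = 8.79957 × 3.59259 × 2.01062 = 63.5622 kN.
I_c = πr⁴/4 = π × 0.8⁴/4 = 0.321699 m⁴.
Centre of pressure: y_p = y_c + I_c/(y_c·A) = 5.2 + 0.321699/(5.2 × 2.01062) = 5.2 + 0.0307692 = 5.23077 m along the plane.
The resultant acts 0.8 + 0.0307692 = 0.830769 m (along the plate) below the hinge at the top edge, so the moment about the hinge is M = F × 0.830769 = 63.5622 × 0.830769 = 52.8055 kN·m.

M ≈ 52.8 kN·m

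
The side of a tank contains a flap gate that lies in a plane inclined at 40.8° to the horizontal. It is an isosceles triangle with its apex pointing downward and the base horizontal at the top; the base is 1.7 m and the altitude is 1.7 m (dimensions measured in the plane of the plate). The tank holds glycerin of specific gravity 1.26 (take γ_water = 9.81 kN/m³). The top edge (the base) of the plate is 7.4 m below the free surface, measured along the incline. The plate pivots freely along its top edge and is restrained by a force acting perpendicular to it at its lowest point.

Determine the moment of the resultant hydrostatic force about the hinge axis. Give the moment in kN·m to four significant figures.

M ≈ 54.56 kN·m

γ = 1.26 × 9.81 = 12.3606 kN/m³.
Let θ = 40.8° be the plate's angle to the horizontal; measure y along the incline from where the plane meets the free surface. Vertical depth h = y·sinθ with sinθ = 0.653421.
With the apex down, the centroid sits h/3 = 1.7/3 = 0.566667 m below the base (the top edge), so y_c = 7.4 + 0.566667 = 7.96667 m and h_c = 7.96667 × 0.653421 = 5.20559 m.
A = ½ × 1.7 × 1.7 = 1.445 m².
Resultant F = γ·h_c·A = 12.3606 × 5.20559 × 1.445 = 92.9774 kN.
I_c = b·h³/36 = 1.7 × 1.7³/36 = 0.232003 m⁴.
Centre of pressure: y_p = y_c + I_c/(y_c·A) = 7.96667 + 0.232003/(7.96667 × 1.445) = 7.96667 + 0.0201534 = 7.98682 m along the plane.
The resultant acts 0.566667 + 0.0201534 = 0.58682 m (along the plate) below the hinge at the top edge, so the moment about the hinge is M = F × 0.58682 = 92.9774 × 0.58682 = 54.561 kN·m.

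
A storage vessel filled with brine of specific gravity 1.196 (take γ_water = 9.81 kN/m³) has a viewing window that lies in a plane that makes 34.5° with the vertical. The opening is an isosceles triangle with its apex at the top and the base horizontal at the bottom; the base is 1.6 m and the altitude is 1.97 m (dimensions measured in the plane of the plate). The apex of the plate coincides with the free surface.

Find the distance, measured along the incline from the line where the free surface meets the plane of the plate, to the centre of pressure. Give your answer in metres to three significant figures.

γ = 1.196 × 9.81 = 11.73276 kN/m³.
The plate makes 34.5° with the vertical, i.e. θ = 90° − 34.5° = 55.5° to the horizontal. Measuring y along the incline from the free-surface line, vertical depth h = y·sinθ with sinθ = 0.824126.
With the apex up, the centroid sits 2h/3 = 2 × 1.97/3 = 1.31333 m below the apex, so y_c = 1.31333 m and h_c = 1.31333 × 0.824126 = 1.08235 m.
A = ½ × 1.6 × 1.97 = 1.576 m².
Resultant F = γ·h_c·A = 11.73276 × 1.08235 × 1.576 = 20.0135 kN.
I_c = b·h³/36 = 1.6 × 1.97³/36 = 0.339794 m⁴.
Centre of pressure: y_p = y_c + I_c/(y_c·A) = 1.31333 + 0.339794/(1.31333 × 1.576) = 1.31333 + 0.164167 = 1.4775 m along the plane.

y_p = 1.48 m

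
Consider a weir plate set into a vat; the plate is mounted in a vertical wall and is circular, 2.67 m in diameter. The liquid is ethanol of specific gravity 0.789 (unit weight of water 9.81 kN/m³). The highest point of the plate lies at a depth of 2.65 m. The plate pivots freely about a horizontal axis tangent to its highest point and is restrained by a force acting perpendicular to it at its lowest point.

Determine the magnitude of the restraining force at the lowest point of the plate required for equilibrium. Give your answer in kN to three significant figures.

P ≈ 93.6 kN

γ = 0.789 × 9.81 = 7.74009 kN/m³.
The centroid is at the centre, 1.335 m below the top of the plate, so the centroid depth is h_c = 2.65 + 1.335 = 3.985 m.
A = π(1.335)² = 5.59902 m².
Resultant F = γ·h_c·A = 7.74009 × 3.985 × 5.59902 = 172.698 kN.
I_c = πr⁴/4 = π × 1.335⁴/4 = 2.49468 m⁴.
Centre of pressure: y_p = y_c + I_c/(y_c·A) = 3.985 + 2.49468/(3.985 × 5.59902) = 3.985 + 0.111808 = 4.09681 m along the plane.
The resultant acts 1.335 + 0.111808 = 1.44681 m (along the plate) below the hinge at the top edge, so the moment about the hinge is M = F × 1.44681 = 172.698 × 1.44681 = 249.861 kN·m.
A normal force at the bottom, 2.67 m from the hinge, must supply this moment: P = 249.861/2.67 = 93.5809 kN.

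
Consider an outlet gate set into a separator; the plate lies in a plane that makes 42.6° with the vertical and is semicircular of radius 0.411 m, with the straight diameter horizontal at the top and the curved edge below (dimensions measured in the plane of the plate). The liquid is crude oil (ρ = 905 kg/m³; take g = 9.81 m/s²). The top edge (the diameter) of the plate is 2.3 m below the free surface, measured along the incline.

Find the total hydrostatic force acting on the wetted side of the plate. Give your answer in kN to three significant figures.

γ = ρg = 905 × 9.81 / 1000 = 8.87805 kN/m³.
The plate makes 42.6° with the vertical, i.e. θ = 90° − 42.6° = 47.4° to the horizontal. Measuring y along the incline from the free-surface line, vertical depth h = y·sinθ with sinθ = 0.736097.
The centroid of a semicircle lies 4r/(3π) = 0.174434 m from the diameter, here below the top edge, so y_c = 2.3 + 0.174434 = 2.47443 m and h_c = 2.47443 × 0.736097 = 1.82142 m.
A = πr²/2 = π × 0.411²/2 = 0.26534 m².
Resultant F = γ·h_c·A = 8.87805 × 1.82142 × 0.26534 = 4.29072 kN.

F ≈ 4.29 kN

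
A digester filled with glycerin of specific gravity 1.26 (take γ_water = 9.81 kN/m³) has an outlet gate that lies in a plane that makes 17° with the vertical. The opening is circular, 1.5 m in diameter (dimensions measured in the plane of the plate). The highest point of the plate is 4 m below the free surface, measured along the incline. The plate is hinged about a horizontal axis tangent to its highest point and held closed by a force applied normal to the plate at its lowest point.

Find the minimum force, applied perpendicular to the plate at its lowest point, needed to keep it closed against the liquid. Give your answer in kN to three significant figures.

P ≈ 51.6 kN

γ = 1.26 × 9.81 = 12.3606 kN/m³.
The plate makes 17° with the vertical, i.e. θ = 90° − 17° = 73° to the horizontal. Measuring y along the incline from the free-surface line, vertical depth h = y·sinθ with sinθ = 0.956305.
The centroid is at the centre, 0.75 m below the top of the plate, so y_c = 4 + 0.75 = 4.75 m and h_c = 4.75 × 0.956305 = 4.54245 m.
A = π(0.75)² = 1.76715 m².
Resultant F = γ·h_c·A = 12.3606 × 4.54245 × 1.76715 = 99.2209 kN.
I_c = πr⁴/4 = π × 0.75⁴/4 = 0.248505 m⁴.
Centre of pressure: y_p = y_c + I_c/(y_c·A) = 4.75 + 0.248505/(4.75 × 1.76715) = 4.75 + 0.0296052 = 4.77961 m along the plane.
The resultant acts 0.75 + 0.0296052 = 0.779605 m (along the plate) below the hinge at the top edge, so the moment about the hinge is M = F × 0.779605 = 99.2209 × 0.779605 = 77.3531 kN·m.
A normal force at the bottom, 1.5 m from the hinge, must supply this moment: P = 77.3531/1.5 = 51.5687 kN.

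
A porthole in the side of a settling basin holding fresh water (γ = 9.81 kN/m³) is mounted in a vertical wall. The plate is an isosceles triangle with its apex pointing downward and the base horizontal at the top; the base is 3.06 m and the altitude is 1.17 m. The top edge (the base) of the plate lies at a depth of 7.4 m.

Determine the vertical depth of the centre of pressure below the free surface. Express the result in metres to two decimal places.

h_p = 7.80 m

γ = 9.81 kN/m³.
With the apex down, the centroid sits h/3 = 1.17/3 = 0.39 m below the base (the top edge), so the centroid depth is h_c = 7.4 + 0.39 = 7.79 m.
A = ½ × 3.06 × 1.17 = 1.7901 m².
Resultant F = γ·h_c·A = 9.81 × 7.79 × 1.7901 = 136.799 kN.
I_c = b·h³/36 = 3.06 × 1.17³/36 = 0.136137 m⁴.
Centre of pressure: y_p = y_c + I_c/(y_c·A) = 7.79 + 0.136137/(7.79 × 1.7901) = 7.79 + 0.00976251 = 7.79976 m along the plane.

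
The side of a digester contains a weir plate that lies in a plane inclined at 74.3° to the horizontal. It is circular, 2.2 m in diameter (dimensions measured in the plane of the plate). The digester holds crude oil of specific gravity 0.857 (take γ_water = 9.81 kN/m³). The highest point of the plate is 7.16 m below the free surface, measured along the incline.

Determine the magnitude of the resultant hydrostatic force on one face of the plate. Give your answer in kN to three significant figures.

γ = 0.857 × 9.81 = 8.40717 kN/m³.
Let θ = 74.3° be the plate's angle to the horizontal; measure y along the incline from where the plane meets the free surface. Vertical depth h = y·sinθ with sinθ = 0.962692.
The centroid is at the centre, 1.1 m below the top of the plate, so y_c = 7.16 + 1.1 = 8.26 m and h_c = 8.26 × 0.962692 = 7.95184 m.
A = π(1.1)² = 3.80133 m².
Resultant F = γ·h_c·A = 8.40717 × 7.95184 × 3.80133 = 254.128 kN.

F ≈ 254 kN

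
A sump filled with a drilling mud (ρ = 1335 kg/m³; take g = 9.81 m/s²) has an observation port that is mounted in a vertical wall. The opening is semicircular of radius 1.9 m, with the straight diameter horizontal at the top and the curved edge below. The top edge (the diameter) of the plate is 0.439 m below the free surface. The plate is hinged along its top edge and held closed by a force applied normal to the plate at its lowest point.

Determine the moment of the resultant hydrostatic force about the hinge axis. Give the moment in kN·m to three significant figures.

M ≈ 93.3 kN·m

γ = ρg = 1335 × 9.81 / 1000 = 13.09635 kN/m³.
The centroid of a semicircle lies 4r/(3π) = 0.806385 m from the diameter, here below the top edge, so the centroid depth is h_c = 0.439 + 0.806385 = 1.24538 m.
A = πr²/2 = π × 1.9²/2 = 5.67057 m².
Resultant F = γ·h_c·A = 13.09635 × 1.24538 × 5.67057 = 92.4866 kN.
I_c = (π/8 − 8/(9π))·r⁴ = 0.109757 × 1.9⁴ = 1.43036 m⁴.
Centre of pressure: y_p = y_c + I_c/(y_c·A) = 1.24538 + 1.43036/(1.24538 × 5.67057) = 1.24538 + 0.202543 = 1.44792 m along the plane.
The resultant acts 0.806385 + 0.202543 = 1.00893 m (along the plate) below the hinge at the top edge, so the moment about the hinge is M = F × 1.00893 = 92.4866 × 1.00893 = 93.3125 kN·m.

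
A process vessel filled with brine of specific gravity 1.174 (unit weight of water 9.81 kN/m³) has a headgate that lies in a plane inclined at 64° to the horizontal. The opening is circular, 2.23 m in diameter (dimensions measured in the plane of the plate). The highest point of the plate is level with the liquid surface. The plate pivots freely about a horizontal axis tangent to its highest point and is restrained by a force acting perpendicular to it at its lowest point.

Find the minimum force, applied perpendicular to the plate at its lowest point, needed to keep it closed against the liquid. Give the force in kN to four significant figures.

P ≈ 28.17 kN

γ = 1.174 × 9.81 = 11.51694 kN/m³.
Let θ = 64° be the plate's angle to the horizontal; measure y along the incline from where the plane meets the free surface. Vertical depth h = y·sinθ with sinθ = 0.898794.
The centroid is at the centre, 1.115 m below the top of the plate, so y_c = 1.115 m and h_c = 1.115 × 0.898794 = 1.00216 m.
A = π(1.115)² = 3.90571 m².
Resultant F = γ·h_c·A = 11.51694 × 1.00216 × 3.90571 = 45.079 kN.
I_c = πr⁴/4 = π × 1.115⁴/4 = 1.21392 m⁴.
Centre of pressure: y_p = y_c + I_c/(y_c·A) = 1.115 + 1.21392/(1.115 × 3.90571) = 1.115 + 0.27875 = 1.39375 m along the plane.
The resultant acts 1.115 + 0.27875 = 1.39375 m (along the plate) below the hinge at the top edge, so the moment about the hinge is M = F × 1.39375 = 45.079 × 1.39375 = 62.8289 kN·m.
A normal force at the bottom, 2.23 m from the hinge, must supply this moment: P = 62.8289/2.23 = 28.1744 kN.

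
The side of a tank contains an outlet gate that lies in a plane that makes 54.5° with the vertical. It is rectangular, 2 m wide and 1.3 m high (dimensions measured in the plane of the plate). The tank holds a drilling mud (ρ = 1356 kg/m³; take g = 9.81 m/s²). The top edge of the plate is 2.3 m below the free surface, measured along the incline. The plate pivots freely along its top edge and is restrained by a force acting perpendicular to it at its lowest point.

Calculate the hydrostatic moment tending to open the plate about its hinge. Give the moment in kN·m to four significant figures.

γ = ρg = 1356 × 9.81 / 1000 = 13.30236 kN/m³.
The plate makes 54.5° with the vertical, i.e. θ = 90° − 54.5° = 35.5° to the horizontal. Measuring y along the incline from the free-surface line, vertical depth h = y·sinθ with sinθ = 0.580703.
The centroid lies 1.3/2 = 0.65 m below the top edge, so y_c = 2.3 + 0.65 = 2.95 m and h_c = 2.95 × 0.580703 = 1.71307 m.
A = 2 × 1.3 = 2.6 m².
Resultant F = γ·h_c·A = 13.30236 × 1.71307 × 2.6 = 59.2485 kN.
I_c = b·h³/12 = 2 × 1.3³/12 = 0.366167 m⁴.
Centre of pressure: y_p = y_c + I_c/(y_c·A) = 2.95 + 0.366167/(2.95 × 2.6) = 2.95 + 0.0477402 = 2.99774 m along the plane.
The resultant acts 0.65 + 0.0477402 = 0.69774 m (along the plate) below the hinge at the top edge, so the moment about the hinge is M = F × 0.69774 = 59.2485 × 0.69774 = 41.34 kN·m.

M ≈ 41.34 kN·m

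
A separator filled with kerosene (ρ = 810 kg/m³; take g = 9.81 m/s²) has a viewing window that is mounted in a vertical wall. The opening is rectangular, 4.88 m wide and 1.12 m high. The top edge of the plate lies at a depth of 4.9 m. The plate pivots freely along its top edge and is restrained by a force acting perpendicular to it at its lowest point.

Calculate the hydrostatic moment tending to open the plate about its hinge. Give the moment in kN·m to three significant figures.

γ = ρg = 810 × 9.81 / 1000 = 7.9461 kN/m³.
The centroid lies 1.12/2 = 0.56 m below the top edge, so the centroid depth is h_c = 4.9 + 0.56 = 5.46 m.
A = 4.88 × 1.12 = 5.4656 m².
Resultant F = γ·h_c·A = 7.9461 × 5.46 × 5.4656 = 237.129 kN.
I_c = b·h³/12 = 4.88 × 1.12³/12 = 0.571337 m⁴.
Centre of pressure: y_p = y_c + I_c/(y_c·A) = 5.46 + 0.571337/(5.46 × 5.4656) = 5.46 + 0.0191453 = 5.47915 m along the plane.
The resultant acts 0.56 + 0.0191453 = 0.579145 m (along the plate) below the hinge at the top edge, so the moment about the hinge is M = F × 0.579145 = 237.129 × 0.579145 = 137.332 kN·m.

M ≈ 137 kN·m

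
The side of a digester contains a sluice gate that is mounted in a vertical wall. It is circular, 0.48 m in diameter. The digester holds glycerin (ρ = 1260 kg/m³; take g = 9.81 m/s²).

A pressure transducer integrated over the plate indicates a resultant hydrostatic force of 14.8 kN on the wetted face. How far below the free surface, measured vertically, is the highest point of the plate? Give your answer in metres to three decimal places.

d_top ≈ 6.377 m

γ = ρg = 1260 × 9.81 / 1000 = 12.3606 kN/m³.
A = π(0.24)² = 0.180956 m².
From F = γ·h_c·A, the centroid depth is h_c = 14.8/(12.3606 × 0.180956) = 6.61682 m.
The centroid is at the centre, 0.24 m below the top of the plate, so the highest point sits at h_top = 6.61682 − 0.24 = 6.37682 m below the surface.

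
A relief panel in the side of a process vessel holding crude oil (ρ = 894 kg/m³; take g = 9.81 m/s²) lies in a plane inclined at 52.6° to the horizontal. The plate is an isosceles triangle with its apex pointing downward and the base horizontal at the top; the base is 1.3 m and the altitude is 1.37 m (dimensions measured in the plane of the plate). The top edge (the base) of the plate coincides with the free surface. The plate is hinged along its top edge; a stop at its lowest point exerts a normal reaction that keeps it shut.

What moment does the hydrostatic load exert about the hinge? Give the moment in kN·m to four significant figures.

γ = ρg = 894 × 9.81 / 1000 = 8.77014 kN/m³.
Let θ = 52.6° be the plate's angle to the horizontal; measure y along the incline from where the plane meets the free surface. Vertical depth h = y·sinθ with sinθ = 0.794415.
With the apex down, the centroid sits h/3 = 1.37/3 = 0.456667 m below the base (the top edge), so y_c = 0.456667 m and h_c = 0.456667 × 0.794415 = 0.362783 m.
A = ½ × 1.3 × 1.37 = 0.8905 m².
Resultant F = γ·h_c·A = 8.77014 × 0.362783 × 0.8905 = 2.83327 kN.
I_c = b·h³/36 = 1.3 × 1.37³/36 = 0.0928544 m⁴.
Centre of pressure: y_p = y_c + I_c/(y_c·A) = 0.456667 + 0.0928544/(0.456667 × 0.8905) = 0.456667 + 0.228333 = 0.685 m along the plane.
The resultant acts 0.456667 + 0.228333 = 0.685 m (along the plate) below the hinge at the top edge, so the moment about the hinge is M = F × 0.685 = 2.83327 × 0.685 = 1.94079 kN·m.

M ≈ 1.941 kN·m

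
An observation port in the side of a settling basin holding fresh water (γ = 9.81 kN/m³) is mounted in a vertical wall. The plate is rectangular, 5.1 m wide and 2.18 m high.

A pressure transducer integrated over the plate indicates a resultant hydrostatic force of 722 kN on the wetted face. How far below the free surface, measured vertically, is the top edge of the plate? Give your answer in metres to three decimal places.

d_top ≈ 5.530 m

γ = 9.81 kN/m³.
A = 5.1 × 2.18 = 11.118 m².
From F = γ·h_c·A, the centroid depth is h_c = 722/(9.81 × 11.118) = 6.61975 m.
The centroid lies 2.18/2 = 1.09 m below the top edge, so the top edge sits at h_top = 6.61975 − 1.09 = 5.52975 m below the surface.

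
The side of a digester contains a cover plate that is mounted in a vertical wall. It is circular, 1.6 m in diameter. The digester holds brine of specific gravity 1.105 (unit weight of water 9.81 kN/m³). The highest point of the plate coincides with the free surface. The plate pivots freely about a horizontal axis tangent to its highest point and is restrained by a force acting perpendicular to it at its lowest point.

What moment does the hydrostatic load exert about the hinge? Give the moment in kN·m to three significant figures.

γ = 1.105 × 9.81 = 10.84005 kN/m³.
The centroid is at the centre, 0.8 m below the top of the plate, so the centroid depth is h_c = 0.8 m.
A = π(0.8)² = 2.01062 m².
Resultant F = γ·h_c·A = 10.84005 × 0.8 × 2.01062 = 17.4362 kN.
I_c = πr⁴/4 = π × 0.8⁴/4 = 0.321699 m⁴.
Centre of pressure: y_p = y_c + I_c/(y_c·A) = 0.8 + 0.321699/(0.8 × 2.01062) = 0.8 + 0.2 = 1 m along the plane.
The resultant acts 0.8 + 0.2 = 1 m (along the plate) below the hinge at the top edge, so the moment about the hinge is M = F × 1 = 17.4362 × 1 = 17.4362 kN·m.

M ≈ 17.4 kN·m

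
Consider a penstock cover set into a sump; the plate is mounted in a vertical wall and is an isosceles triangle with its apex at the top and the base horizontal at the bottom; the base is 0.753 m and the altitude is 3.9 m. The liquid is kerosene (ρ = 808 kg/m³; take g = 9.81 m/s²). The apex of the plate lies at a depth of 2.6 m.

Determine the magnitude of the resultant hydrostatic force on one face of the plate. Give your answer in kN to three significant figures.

F ≈ 60.5 kN

γ = ρg = 808 × 9.81 / 1000 = 7.92648 kN/m³.
With the apex up, the centroid sits 2h/3 = 2 × 3.9/3 = 2.6 m below the apex, so the centroid depth is h_c = 2.6 + 2.6 = 5.2 m.
A = ½ × 0.753 × 3.9 = 1.46835 m².
Resultant F = γ·h_c·A = 7.92648 × 5.2 × 1.46835 = 60.522 kN.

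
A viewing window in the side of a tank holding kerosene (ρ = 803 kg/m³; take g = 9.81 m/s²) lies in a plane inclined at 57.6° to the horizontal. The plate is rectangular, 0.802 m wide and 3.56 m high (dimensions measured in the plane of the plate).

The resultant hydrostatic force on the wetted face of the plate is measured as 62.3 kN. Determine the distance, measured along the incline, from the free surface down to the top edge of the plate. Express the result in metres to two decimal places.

y_top ≈ 1.50 m

γ = ρg = 803 × 9.81 / 1000 = 7.87743 kN/m³.
A = 0.802 × 3.56 = 2.85512 m².
From F = γ·h_c·A, the centroid depth is h_c = 62.3/(7.87743 × 2.85512) = 2.77 m.
Let θ = 57.6° be the plate's angle to the horizontal; measure y along the incline from where the plane meets the free surface. Vertical depth h = y·sinθ with sinθ = 0.844328.
Along the incline, y_c = h_c/sinθ = 2.77/0.844328 = 3.28072 m.
The centroid lies 3.56/2 = 1.78 m below the top edge, so the top edge sits at y_top = 3.28072 − 1.78 = 1.50072 m along the incline.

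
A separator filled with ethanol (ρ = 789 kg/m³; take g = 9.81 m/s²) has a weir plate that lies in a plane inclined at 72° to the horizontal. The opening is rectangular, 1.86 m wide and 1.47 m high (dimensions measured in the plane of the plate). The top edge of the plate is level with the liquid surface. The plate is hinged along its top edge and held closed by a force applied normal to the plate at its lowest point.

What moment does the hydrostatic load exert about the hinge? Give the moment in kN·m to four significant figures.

γ = ρg = 789 × 9.81 / 1000 = 7.74009 kN/m³.
Let θ = 72° be the plate's angle to the horizontal; measure y along the incline from where the plane meets the free surface. Vertical depth h = y·sinθ with sinθ = 0.951057.
The centroid lies 1.47/2 = 0.735 m below the top edge, so y_c = 0.735 m and h_c = 0.735 × 0.951057 = 0.699027 m.
A = 1.86 × 1.47 = 2.7342 m².
Resultant F = γ·h_c·A = 7.74009 × 0.699027 × 2.7342 = 14.7935 kN.
I_c = b·h³/12 = 1.86 × 1.47³/12 = 0.492361 m⁴.
Centre of pressure: y_p = y_c + I_c/(y_c·A) = 0.735 + 0.492361/(0.735 × 2.7342) = 0.735 + 0.245 = 0.98 m along the plane.
The resultant acts 0.735 + 0.245 = 0.98 m (along the plate) below the hinge at the top edge, so the moment about the hinge is M = F × 0.98 = 14.7935 × 0.98 = 14.4976 kN·m.

M ≈ 14.50 kN·m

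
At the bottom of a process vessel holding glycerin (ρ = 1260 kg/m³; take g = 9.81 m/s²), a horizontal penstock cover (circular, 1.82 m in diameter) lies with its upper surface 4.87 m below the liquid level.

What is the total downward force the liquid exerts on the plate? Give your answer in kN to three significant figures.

F ≈ 157 kN

γ = ρg = 1260 × 9.81 / 1000 = 12.3606 kN/m³.
The plate is horizontal, so pressure is uniform at p = γ·h = 12.3606 × 4.87 = 60.1961 kN/m².
A = π(0.91)² = 2.60155 m².
F = p·A = 60.1961 × 2.60155 = 156.603 kN.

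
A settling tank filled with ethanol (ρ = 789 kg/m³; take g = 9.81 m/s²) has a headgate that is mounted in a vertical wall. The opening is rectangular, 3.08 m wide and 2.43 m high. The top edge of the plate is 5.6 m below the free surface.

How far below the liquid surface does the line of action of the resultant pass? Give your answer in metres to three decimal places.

h_p = 6.887 m

γ = ρg = 789 × 9.81 / 1000 = 7.74009 kN/m³.
The centroid lies 2.43/2 = 1.215 m below the top edge, so the centroid depth is h_c = 5.6 + 1.215 = 6.815 m.
A = 3.08 × 2.43 = 7.4844 m².
Resultant F = γ·h_c·A = 7.74009 × 6.815 × 7.4844 = 394.792 kN.
I_c = b·h³/12 = 3.08 × 2.43³/12 = 3.68289 m⁴.
Centre of pressure: y_p = y_c + I_c/(y_c·A) = 6.815 + 3.68289/(6.815 × 7.4844) = 6.815 + 0.0722048 = 6.8872 m along the plane.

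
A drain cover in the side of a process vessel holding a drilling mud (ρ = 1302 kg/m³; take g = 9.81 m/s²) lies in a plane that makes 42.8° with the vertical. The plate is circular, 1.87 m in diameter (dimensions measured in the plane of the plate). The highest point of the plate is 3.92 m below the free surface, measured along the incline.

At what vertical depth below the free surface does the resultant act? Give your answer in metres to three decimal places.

γ = ρg = 1302 × 9.81 / 1000 = 12.77262 kN/m³.
The plate makes 42.8° with the vertical, i.e. θ = 90° − 42.8° = 47.2° to the horizontal. Measuring y along the incline from the free-surface line, vertical depth h = y·sinθ with sinθ = 0.733730.
The centroid is at the centre, 0.935 m below the top of the plate, so y_c = 3.92 + 0.935 = 4.855 m and h_c = 4.855 × 0.733730 = 3.56226 m.
A = π(0.935)² = 2.74646 m².
Resultant F = γ·h_c·A = 12.77262 × 3.56226 × 2.74646 = 124.962 kN.
I_c = πr⁴/4 = π × 0.935⁴/4 = 0.600256 m⁴.
Centre of pressure: y_p = y_c + I_c/(y_c·A) = 4.855 + 0.600256/(4.855 × 2.74646) = 4.855 + 0.0450167 = 4.90002 m along the plane.
Vertically, h_p = y_p·sinθ = 4.90002 × 0.733730 = 3.59529 m.

h_p = 3.595 m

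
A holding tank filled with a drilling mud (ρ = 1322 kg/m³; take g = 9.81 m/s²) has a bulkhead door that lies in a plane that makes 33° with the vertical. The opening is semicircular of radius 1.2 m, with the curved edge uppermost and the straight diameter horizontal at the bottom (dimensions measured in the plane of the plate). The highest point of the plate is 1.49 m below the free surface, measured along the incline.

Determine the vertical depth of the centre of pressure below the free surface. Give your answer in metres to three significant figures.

h_p = 1.87 m

γ = ρg = 1322 × 9.81 / 1000 = 12.96882 kN/m³.
The plate makes 33° with the vertical, i.e. θ = 90° − 33° = 57° to the horizontal. Measuring y along the incline from the free-surface line, vertical depth h = y·sinθ with sinθ = 0.838671.
The centroid lies 4r/(3π) = 0.509296 m above the diameter, so r − 4r/(3π) = 1.2 − 0.509296 = 0.690704 m below the topmost point, so y_c = 1.49 + 0.690704 = 2.1807 m and h_c = 2.1807 × 0.838671 = 1.82889 m.
A = πr²/2 = π × 1.2²/2 = 2.26195 m².
Resultant F = γ·h_c·A = 12.96882 × 1.82889 × 2.26195 = 53.6502 kN.
I_c = (π/8 − 8/(9π))·r⁴ = 0.109757 × 1.2⁴ = 0.227592 m⁴.
Centre of pressure: y_p = y_c + I_c/(y_c·A) = 2.1807 + 0.227592/(2.1807 × 2.26195) = 2.1807 + 0.0461401 = 2.22684 m along the plane.
Vertically, h_p = y_p·sinθ = 2.22684 × 0.838671 = 1.86759 m.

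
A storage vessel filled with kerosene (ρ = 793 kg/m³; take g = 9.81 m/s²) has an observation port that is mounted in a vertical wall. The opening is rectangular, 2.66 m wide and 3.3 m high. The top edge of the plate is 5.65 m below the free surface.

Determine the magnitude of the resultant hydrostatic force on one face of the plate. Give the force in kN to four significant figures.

γ = ρg = 793 × 9.81 / 1000 = 7.77933 kN/m³.
The centroid lies 3.3/2 = 1.65 m below the top edge, so the centroid depth is h_c = 5.65 + 1.65 = 7.3 m.
A = 2.66 × 3.3 = 8.778 m².
Resultant F = γ·h_c·A = 7.77933 × 7.3 × 8.778 = 498.495 kN.

F ≈ 498.5 kN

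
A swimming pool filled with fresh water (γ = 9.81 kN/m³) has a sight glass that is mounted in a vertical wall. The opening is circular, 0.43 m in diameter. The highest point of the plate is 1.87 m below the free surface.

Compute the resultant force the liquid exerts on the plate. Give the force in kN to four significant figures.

γ = 9.81 kN/m³.
The centroid is at the centre, 0.215 m below the top of the plate, so the centroid depth is h_c = 1.87 + 0.215 = 2.085 m.
A = π(0.215)² = 0.14522 m².
Resultant F = γ·h_c·A = 9.81 × 2.085 × 0.14522 = 2.97031 kN.

F ≈ 2.970 kN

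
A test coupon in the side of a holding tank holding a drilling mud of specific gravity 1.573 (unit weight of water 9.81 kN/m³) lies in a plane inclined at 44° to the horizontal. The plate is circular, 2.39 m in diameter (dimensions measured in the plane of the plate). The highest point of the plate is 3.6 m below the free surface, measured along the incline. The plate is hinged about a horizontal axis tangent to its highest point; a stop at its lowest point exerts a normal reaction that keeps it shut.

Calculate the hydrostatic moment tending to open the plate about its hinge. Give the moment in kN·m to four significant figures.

γ = 1.573 × 9.81 = 15.43113 kN/m³.
Let θ = 44° be the plate's angle to the horizontal; measure y along the incline from where the plane meets the free surface. Vertical depth h = y·sinθ with sinθ = 0.694658.
The centroid is at the centre, 1.195 m below the top of the plate, so y_c = 3.6 + 1.195 = 4.795 m and h_c = 4.795 × 0.694658 = 3.33089 m.
A = π(1.195)² = 4.48627 m².
Resultant F = γ·h_c·A = 15.43113 × 3.33089 × 4.48627 = 230.592 kN.
I_c = πr⁴/4 = π × 1.195⁴/4 = 1.60163 m⁴.
Centre of pressure: y_p = y_c + I_c/(y_c·A) = 4.795 + 1.60163/(4.795 × 4.48627) = 4.795 + 0.074454 = 4.86945 m along the plane.
The resultant acts 1.195 + 0.074454 = 1.26945 m (along the plate) below the hinge at the top edge, so the moment about the hinge is M = F × 1.26945 = 230.592 × 1.26945 = 292.725 kN·m.

M ≈ 292.7 kN·m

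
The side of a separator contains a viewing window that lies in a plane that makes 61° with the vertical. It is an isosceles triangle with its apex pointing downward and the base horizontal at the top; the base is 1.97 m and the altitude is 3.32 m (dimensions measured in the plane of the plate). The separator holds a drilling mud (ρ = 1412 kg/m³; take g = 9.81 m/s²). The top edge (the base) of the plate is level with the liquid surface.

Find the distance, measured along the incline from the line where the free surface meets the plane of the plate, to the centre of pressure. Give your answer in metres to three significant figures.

γ = ρg = 1412 × 9.81 / 1000 = 13.85172 kN/m³.
The plate makes 61° with the vertical, i.e. θ = 90° − 61° = 29° to the horizontal. Measuring y along the incline from the free-surface line, vertical depth h = y·sinθ with sinθ = 0.484810.
With the apex down, the centroid sits h/3 = 3.32/3 = 1.10667 m below the base (the top edge), so y_c = 1.10667 m and h_c = 1.10667 × 0.484810 = 0.536525 m.
A = ½ × 1.97 × 3.32 = 3.2702 m².
Resultant F = γ·h_c·A = 13.85172 × 0.536525 × 3.2702 = 24.3035 kN.
I_c = b·h³/36 = 1.97 × 3.32³/36 = 2.00253 m⁴.
Centre of pressure: y_p = y_c + I_c/(y_c·A) = 1.10667 + 2.00253/(1.10667 × 3.2702) = 1.10667 + 0.553333 = 1.66 m along the plane.

y_p = 1.66 m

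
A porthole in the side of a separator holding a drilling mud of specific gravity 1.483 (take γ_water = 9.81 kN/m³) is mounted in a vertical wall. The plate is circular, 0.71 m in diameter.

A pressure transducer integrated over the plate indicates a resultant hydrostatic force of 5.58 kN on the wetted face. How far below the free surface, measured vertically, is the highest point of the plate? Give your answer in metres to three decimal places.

d_top ≈ 0.614 m

γ = 1.483 × 9.81 = 14.54823 kN/m³.
A = π(0.355)² = 0.395919 m².
From F = γ·h_c·A, the centroid depth is h_c = 5.58/(14.54823 × 0.395919) = 0.968763 m.
The centroid is at the centre, 0.355 m below the top of the plate, so the highest point sits at h_top = 0.968763 − 0.355 = 0.613763 m below the surface.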